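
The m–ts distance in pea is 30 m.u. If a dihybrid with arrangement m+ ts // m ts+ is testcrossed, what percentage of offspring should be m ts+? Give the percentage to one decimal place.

A map distance of 30 m.u. corresponds to a recombination frequency of 0.300.
The F1 is m+ ts / m ts+, so m ts+ is a parental gamete class with expected frequency (1 − r)/2 = 0.700/2 = 0.3500.
That is 0.3500 = 35.0% of the progeny.

35.0%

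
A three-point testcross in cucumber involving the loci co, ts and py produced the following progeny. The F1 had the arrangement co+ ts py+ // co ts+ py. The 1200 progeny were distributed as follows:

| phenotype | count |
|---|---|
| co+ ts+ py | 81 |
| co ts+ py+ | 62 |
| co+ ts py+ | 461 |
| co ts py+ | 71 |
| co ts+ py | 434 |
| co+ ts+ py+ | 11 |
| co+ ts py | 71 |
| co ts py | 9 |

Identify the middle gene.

The two rarest classes, co+ ts+ py+ and co ts py, are the double crossovers. Comparing them with the parentals, only the ts allele has switched, so ts is the middle locus and the order is py – ts – co.

ts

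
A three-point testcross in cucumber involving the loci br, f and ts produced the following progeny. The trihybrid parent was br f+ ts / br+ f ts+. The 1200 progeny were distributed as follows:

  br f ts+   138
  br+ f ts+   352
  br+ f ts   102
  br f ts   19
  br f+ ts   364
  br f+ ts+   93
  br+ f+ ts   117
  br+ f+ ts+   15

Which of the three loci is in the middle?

f

The two rarest classes, br f ts and br+ f+ ts+, are the double crossovers. Comparing them with the parentals, only the f allele has switched, so f is the middle locus and the order is br – f – ts.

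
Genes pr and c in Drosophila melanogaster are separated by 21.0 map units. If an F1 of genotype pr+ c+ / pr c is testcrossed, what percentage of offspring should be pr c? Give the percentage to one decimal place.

A map distance of 21.0 map units corresponds to a recombination frequency of 0.210.
The F1 is pr+ c+ / pr c, so pr c is a parental gamete class with expected frequency (1 − r)/2 = 0.790/2 = 0.3950.
That is 0.3950 = 39.5% of the progeny.

39.5%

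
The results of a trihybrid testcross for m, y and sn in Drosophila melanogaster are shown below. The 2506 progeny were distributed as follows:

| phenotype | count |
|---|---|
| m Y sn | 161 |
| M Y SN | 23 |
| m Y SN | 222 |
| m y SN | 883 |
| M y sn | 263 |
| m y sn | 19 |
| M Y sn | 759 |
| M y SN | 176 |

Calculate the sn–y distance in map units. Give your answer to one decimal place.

21.0 map units

The two most frequent reciprocal classes, M Y sn and m y SN, are the parental types, so the F1 was M Y sn / m y SN.
The two rarest classes, M Y SN and m y sn, are the double crossovers. Comparing them with the parentals, only the sn allele has switched, so sn is the middle locus and the order is y – sn – m.
Crossovers in the y–sn interval produce the single-crossover classes M y sn and m Y SN (263 + 222 = 485) plus the double crossovers (42).
RF(y–sn) = (485 + 42) / 2506 = 527/2506 = 0.2103 → 21.0 map units.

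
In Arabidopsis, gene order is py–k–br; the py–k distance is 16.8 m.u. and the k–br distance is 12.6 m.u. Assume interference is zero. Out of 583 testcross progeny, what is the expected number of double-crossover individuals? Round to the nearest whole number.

12

Map distances give recombination frequencies of 0.168 and 0.126 for the two intervals.
With no interference, expected double-crossover frequency = 0.168 × 0.126 = 0.02117.
Expected number = 0.02117 × 583 = 12.34 ≈ 12.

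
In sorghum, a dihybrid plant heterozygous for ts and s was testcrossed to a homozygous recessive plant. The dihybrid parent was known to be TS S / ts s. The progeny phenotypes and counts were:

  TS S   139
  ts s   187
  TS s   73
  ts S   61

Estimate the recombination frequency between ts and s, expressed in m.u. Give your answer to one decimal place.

The recombinant classes are TS s and ts S: 73 + 61 = 134.
Recombination frequency = 134/460 = 0.2913 ≈ 29.1%, i.e. 29.1 m.u.

29.1 m.u.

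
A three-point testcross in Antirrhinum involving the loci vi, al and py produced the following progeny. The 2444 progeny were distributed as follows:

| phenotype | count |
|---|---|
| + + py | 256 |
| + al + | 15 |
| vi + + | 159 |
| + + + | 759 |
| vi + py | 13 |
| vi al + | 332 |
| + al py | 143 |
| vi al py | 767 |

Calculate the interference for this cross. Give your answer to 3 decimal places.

0.663

The two most frequent reciprocal classes, vi al py and + + +, are the parental types, so the F1 was vi al py / + + +.
The two rarest classes, vi + py and + al +, are the double crossovers. Comparing them with the parentals, only the al allele has switched, so al is the middle locus and the order is py – al – vi.
py–al: (588 + 28)/2444 = 0.2520; al–vi: (302 + 28)/2444 = 0.1350.
Expected DCO frequency = 0.2520 × 0.1350 ≈ 0.03402; observed = 28/2444 ≈ 0.01146.
Coefficient of coincidence = 0.01146/0.03402 ≈ 0.337; interference = 1 − 0.337 = 0.663.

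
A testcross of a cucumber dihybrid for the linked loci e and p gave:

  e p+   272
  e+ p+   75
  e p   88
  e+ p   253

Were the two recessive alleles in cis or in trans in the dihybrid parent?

The two most frequent classes are e+ p (253) and e p+ (272); these are the parental (non-recombinant) types.
So the F1 carried e+ p on one chromosome and e p+ on the other — the recessive alleles are on opposite chromosomes (trans / repulsion).

trans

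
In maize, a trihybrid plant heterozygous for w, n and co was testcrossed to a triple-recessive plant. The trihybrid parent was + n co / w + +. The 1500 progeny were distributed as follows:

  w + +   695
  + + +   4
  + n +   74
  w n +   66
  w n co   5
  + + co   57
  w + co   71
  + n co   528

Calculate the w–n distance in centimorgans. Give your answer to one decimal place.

The two rarest classes, w n co and + + +, are the double crossovers. Comparing them with the parentals, only the w allele has switched, so w is the middle locus and the order is n – w – co.
Crossovers in the n–w interval produce the single-crossover classes + + co and w n + (57 + 66 = 123) plus the double crossovers (9).
RF(n–w) = (123 + 9) / 1500 = 132/1500 = 0.0880 → 8.8 centimorgans.

8.8 centimorgans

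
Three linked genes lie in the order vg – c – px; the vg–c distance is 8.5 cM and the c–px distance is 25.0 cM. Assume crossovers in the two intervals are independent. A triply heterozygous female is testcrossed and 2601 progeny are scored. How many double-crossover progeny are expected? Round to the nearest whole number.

55

Map distances give recombination frequencies of 0.085 and 0.250 for the two intervals.
With no interference, expected double-crossover frequency = 0.085 × 0.250 = 0.02125.
Expected number = 0.02125 × 2601 = 55.27 ≈ 55.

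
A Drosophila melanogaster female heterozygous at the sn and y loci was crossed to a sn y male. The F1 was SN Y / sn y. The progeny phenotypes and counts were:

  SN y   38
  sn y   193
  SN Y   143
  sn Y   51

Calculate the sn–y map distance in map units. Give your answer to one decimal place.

20.9 map units

The recombinant classes are SN y and sn Y: 38 + 51 = 89.
Recombination frequency = 89/425 = 0.2094 ≈ 20.9%, i.e. 20.9 map units.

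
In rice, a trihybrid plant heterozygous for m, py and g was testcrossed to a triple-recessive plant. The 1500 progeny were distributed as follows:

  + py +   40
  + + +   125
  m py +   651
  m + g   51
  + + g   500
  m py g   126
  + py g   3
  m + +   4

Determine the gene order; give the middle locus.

The two most frequent reciprocal classes, m py + and + + g, are the parental types, so the F1 was m py + / + + g.
The two rarest classes, m + + and + py g, are the double crossovers. Comparing them with the parentals, only the py allele has switched, so py is the middle locus and the order is g – py – m.

py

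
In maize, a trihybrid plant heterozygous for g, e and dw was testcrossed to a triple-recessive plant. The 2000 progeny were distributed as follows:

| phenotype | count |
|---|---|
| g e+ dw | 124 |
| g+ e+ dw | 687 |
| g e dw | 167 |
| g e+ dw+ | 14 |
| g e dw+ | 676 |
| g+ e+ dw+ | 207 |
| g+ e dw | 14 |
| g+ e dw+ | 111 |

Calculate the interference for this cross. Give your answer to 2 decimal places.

The two most frequent reciprocal classes, g e dw+ and g+ e+ dw, are the parental types, so the F1 was g e dw+ / g+ e+ dw.
The two rarest classes, g e+ dw+ and g+ e dw, are the double crossovers. Comparing them with the parentals, only the e allele has switched, so e is the middle locus and the order is dw – e – g.
dw–e: (374 + 28)/2000 = 0.2010; e–g: (235 + 28)/2000 = 0.1315.
Expected DCO frequency = 0.2010 × 0.1315 ≈ 0.02643; observed = 28/2000 ≈ 0.01400.
Coefficient of coincidence = 0.01400/0.02643 ≈ 0.53; interference = 1 − 0.53 = 0.47.

0.47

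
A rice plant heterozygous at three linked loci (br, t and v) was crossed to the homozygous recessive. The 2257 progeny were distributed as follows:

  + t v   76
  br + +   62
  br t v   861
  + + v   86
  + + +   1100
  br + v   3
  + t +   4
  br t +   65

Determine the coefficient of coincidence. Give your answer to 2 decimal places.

0.69

The two most frequent reciprocal classes, + + + and br t v, are the parental types, so the F1 was + + + / br t v.
The two rarest classes, + t + and br + v, are the double crossovers. Comparing them with the parentals, only the t allele has switched, so t is the middle locus and the order is br – t – v.
br–t: (138 + 7)/2257 = 0.0642; t–v: (151 + 7)/2257 = 0.0700.
Expected DCO frequency = 0.0642 × 0.0700 ≈ 0.00449; observed = 7/2257 ≈ 0.00310.
Coefficient of coincidence = 0.00310/0.00449 ≈ 0.69.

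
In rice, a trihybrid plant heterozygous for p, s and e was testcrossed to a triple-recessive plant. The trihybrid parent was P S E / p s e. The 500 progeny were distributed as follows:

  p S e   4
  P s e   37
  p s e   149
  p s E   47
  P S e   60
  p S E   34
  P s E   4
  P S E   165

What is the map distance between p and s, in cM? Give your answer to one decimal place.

The two rarest classes, P s E and p S e, are the double crossovers. Comparing them with the parentals, only the s allele has switched, so s is the middle locus and the order is p – s – e.
Crossovers in the p–s interval produce the single-crossover classes p S E and P s e (34 + 37 = 71) plus the double crossovers (8).
RF(p–s) = (71 + 8) / 500 = 79/500 = 0.1580 → 15.8 cM.

15.8 cM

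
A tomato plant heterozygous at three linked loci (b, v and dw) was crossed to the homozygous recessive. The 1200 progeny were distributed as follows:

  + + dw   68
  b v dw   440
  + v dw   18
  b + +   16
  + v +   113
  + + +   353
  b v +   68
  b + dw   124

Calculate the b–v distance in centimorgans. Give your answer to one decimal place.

22.6 centimorgans

The two most frequent reciprocal classes, + + + and b v dw, are the parental types, so the F1 was + + + / b v dw.
The two rarest classes, b + + and + v dw, are the double crossovers. Comparing them with the parentals, only the b allele has switched, so b is the middle locus and the order is dw – b – v.
Crossovers in the b–v interval produce the single-crossover classes + v + and b + dw (113 + 124 = 237) plus the double crossovers (34).
RF(b–v) = (237 + 34) / 1200 = 271/1200 = 0.2258 → 22.6 centimorgans.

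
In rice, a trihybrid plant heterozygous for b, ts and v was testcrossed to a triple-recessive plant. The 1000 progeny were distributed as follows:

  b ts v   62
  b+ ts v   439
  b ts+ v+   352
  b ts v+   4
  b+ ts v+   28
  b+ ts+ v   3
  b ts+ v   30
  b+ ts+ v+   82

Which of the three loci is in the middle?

The two most frequent reciprocal classes, b ts+ v+ and b+ ts v, are the parental types, so the F1 was b ts+ v+ / b+ ts v.
The two rarest classes, b ts v+ and b+ ts+ v, are the double crossovers. Comparing them with the parentals, only the ts allele has switched, so ts is the middle locus and the order is b – ts – v.

ts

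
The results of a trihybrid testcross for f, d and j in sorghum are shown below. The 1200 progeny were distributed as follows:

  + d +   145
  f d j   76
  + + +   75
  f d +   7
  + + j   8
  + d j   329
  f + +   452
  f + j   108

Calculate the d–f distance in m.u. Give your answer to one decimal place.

The two most frequent reciprocal classes, + d j and f + +, are the parental types, so the F1 was + d j / f + +.
The two rarest classes, + + j and f d +, are the double crossovers. Comparing them with the parentals, only the d allele has switched, so d is the middle locus and the order is f – d – j.
Crossovers in the f–d interval produce the single-crossover classes f d j and + + + (76 + 75 = 151) plus the double crossovers (15).
RF(f–d) = (151 + 15) / 1200 = 166/1200 = 0.1383 → 13.8 m.u.

13.8 m.u.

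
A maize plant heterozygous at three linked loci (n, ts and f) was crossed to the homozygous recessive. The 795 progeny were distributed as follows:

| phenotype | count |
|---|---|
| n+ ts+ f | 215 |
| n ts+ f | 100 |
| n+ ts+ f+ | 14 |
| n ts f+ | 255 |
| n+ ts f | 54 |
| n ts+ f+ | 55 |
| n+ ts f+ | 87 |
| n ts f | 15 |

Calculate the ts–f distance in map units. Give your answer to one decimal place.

17.4 map units

The two most frequent reciprocal classes, n ts f+ and n+ ts+ f, are the parental types, so the F1 was n ts f+ / n+ ts+ f.
The two rarest classes, n ts f and n+ ts+ f+, are the double crossovers. Comparing them with the parentals, only the f allele has switched, so f is the middle locus and the order is n – f – ts.
Crossovers in the f–ts interval produce the single-crossover classes n ts+ f+ and n+ ts f (55 + 54 = 109) plus the double crossovers (29).
RF(f–ts) = (109 + 29) / 795 = 138/795 = 0.1736 → 17.4 map units.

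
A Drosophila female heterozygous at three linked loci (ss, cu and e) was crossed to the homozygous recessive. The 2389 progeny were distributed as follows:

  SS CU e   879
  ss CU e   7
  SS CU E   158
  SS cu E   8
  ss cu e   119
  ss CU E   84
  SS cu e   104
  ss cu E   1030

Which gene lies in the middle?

The two most frequent reciprocal classes, SS CU e and ss cu E, are the parental types, so the F1 was SS CU e / ss cu E.
The two rarest classes, ss CU e and SS cu E, are the double crossovers. Comparing them with the parentals, only the ss allele has switched, so ss is the middle locus and the order is cu – ss – e.

ss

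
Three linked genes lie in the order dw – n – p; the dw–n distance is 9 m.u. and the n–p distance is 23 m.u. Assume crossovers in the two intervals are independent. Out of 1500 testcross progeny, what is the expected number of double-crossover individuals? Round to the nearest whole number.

31

Map distances give recombination frequencies of 0.090 and 0.230 for the two intervals.
With no interference, expected double-crossover frequency = 0.090 × 0.230 = 0.02070.
Expected number = 0.02070 × 1500 = 31.05 ≈ 31.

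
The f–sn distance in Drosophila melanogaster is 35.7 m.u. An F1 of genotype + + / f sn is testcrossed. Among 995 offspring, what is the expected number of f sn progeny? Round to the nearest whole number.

320

A map distance of 35.7 m.u. corresponds to a recombination frequency of 0.357.
The F1 is + + / f sn, so f sn is a parental gamete class with expected frequency (1 − r)/2 = 0.643/2 = 0.3215.
Expected number = 0.3215 × 995 = 319.89 ≈ 320.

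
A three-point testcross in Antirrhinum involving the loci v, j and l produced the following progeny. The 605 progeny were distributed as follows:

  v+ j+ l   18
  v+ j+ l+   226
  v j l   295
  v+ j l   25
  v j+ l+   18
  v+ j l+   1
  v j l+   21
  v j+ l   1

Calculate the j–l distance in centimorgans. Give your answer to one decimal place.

The two most frequent reciprocal classes, v j l and v+ j+ l+, are the parental types, so the F1 was v j l / v+ j+ l+.
The two rarest classes, v j+ l and v+ j l+, are the double crossovers. Comparing them with the parentals, only the j allele has switched, so j is the middle locus and the order is l – j – v.
Crossovers in the l–j interval produce the single-crossover classes v j l+ and v+ j+ l (21 + 18 = 39) plus the double crossovers (2).
RF(l–j) = (39 + 2) / 605 = 41/605 = 0.0678 → 6.8 centimorgans.

6.8 centimorgans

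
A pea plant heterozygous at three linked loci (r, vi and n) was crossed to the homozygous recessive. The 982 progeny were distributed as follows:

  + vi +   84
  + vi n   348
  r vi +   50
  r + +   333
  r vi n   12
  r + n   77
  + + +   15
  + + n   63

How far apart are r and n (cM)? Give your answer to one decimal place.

The two most frequent reciprocal classes, r + + and + vi n, are the parental types, so the F1 was r + + / + vi n.
The two rarest classes, + + + and r vi n, are the double crossovers. Comparing them with the parentals, only the r allele has switched, so r is the middle locus and the order is vi – r – n.
Crossovers in the r–n interval produce the single-crossover classes r + n and + vi + (77 + 84 = 161) plus the double crossovers (27).
RF(r–n) = (161 + 27) / 982 = 188/982 = 0.1914 → 19.1 cM.

19.1 cM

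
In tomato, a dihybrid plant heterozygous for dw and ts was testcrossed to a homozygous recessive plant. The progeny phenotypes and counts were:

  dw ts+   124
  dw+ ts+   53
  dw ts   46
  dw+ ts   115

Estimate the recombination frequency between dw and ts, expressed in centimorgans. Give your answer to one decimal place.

The two most frequent classes, dw+ ts (115) and dw ts+ (124), are the parental types, so the F1 was dw+ ts / dw ts+.
The recombinant classes are dw+ ts+ and dw ts: 53 + 46 = 99.
Recombination frequency = 99/338 = 0.2929 ≈ 29.3%, i.e. 29.3 centimorgans.

29.3 centimorgans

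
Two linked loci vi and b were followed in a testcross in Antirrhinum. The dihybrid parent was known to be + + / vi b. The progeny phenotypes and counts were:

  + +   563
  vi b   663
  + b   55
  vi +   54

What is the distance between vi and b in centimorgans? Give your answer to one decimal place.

The recombinant classes are + b and vi +: 55 + 54 = 109.
Recombination frequency = 109/1335 = 0.0816 ≈ 8.2%, i.e. 8.2 centimorgans.

8.2 centimorgans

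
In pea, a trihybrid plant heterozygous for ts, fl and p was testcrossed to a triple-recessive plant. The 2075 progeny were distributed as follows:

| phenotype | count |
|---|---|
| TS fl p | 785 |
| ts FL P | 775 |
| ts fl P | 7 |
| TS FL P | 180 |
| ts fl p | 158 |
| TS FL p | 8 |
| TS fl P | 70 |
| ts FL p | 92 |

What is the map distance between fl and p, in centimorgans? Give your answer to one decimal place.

The two most frequent reciprocal classes, ts FL P and TS fl p, are the parental types, so the F1 was ts FL P / TS fl p.
The two rarest classes, ts fl P and TS FL p, are the double crossovers. Comparing them with the parentals, only the fl allele has switched, so fl is the middle locus and the order is p – fl – ts.
Crossovers in the p–fl interval produce the single-crossover classes ts FL p and TS fl P (92 + 70 = 162) plus the double crossovers (15).
RF(p–fl) = (162 + 15) / 2075 = 177/2075 = 0.0853 → 8.5 centimorgans.

8.5 centimorgans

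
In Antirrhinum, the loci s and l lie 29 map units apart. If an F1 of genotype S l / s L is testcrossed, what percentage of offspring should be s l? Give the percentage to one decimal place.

A map distance of 29 map units corresponds to a recombination frequency of 0.290.
The F1 is S l / s L, so s l is a recombinant gamete class with expected frequency r/2 = 0.290/2 = 0.1450.
That is 0.1450 = 14.5% of the progeny.

14.5%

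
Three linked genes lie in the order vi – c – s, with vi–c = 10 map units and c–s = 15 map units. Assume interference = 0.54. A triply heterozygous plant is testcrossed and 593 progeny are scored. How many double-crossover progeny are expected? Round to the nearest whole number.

Map distances give recombination frequencies of 0.100 and 0.150 for the two intervals.
With interference 0.54 (so coincidence = 0.46), expected double-crossover frequency = 0.100 × 0.150 × 0.46 = 0.00690.
Expected number = 0.00690 × 593 = 4.09 ≈ 4.

4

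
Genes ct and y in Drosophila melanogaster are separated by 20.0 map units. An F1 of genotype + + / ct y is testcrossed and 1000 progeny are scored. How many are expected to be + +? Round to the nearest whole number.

400

A map distance of 20.0 map units corresponds to a recombination frequency of 0.200.
The F1 is + + / ct y, so + + is a parental gamete class with expected frequency (1 − r)/2 = 0.800/2 = 0.4000.
Expected number = 0.4000 × 1000 = 400.00 ≈ 400.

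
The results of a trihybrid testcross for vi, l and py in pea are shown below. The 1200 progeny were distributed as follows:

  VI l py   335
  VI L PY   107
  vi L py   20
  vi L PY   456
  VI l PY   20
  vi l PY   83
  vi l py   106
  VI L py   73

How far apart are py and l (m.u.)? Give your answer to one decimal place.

The two most frequent reciprocal classes, VI l py and vi L PY, are the parental types, so the F1 was VI l py / vi L PY.
The two rarest classes, VI l PY and vi L py, are the double crossovers. Comparing them with the parentals, only the py allele has switched, so py is the middle locus and the order is l – py – vi.
Crossovers in the l–py interval produce the single-crossover classes VI L py and vi l PY (73 + 83 = 156) plus the double crossovers (40).
RF(l–py) = (156 + 40) / 1200 = 196/1200 = 0.1633 → 16.3 m.u.

16.3 m.u.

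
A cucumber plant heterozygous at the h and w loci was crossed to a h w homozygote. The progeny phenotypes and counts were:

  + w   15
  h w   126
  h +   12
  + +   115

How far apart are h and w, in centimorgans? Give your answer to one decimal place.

The two most frequent classes, + + (115) and h w (126), are the parental types, so the F1 was + + / h w.
The recombinant classes are + w and h +: 15 + 12 = 27.
Recombination frequency = 27/268 = 0.1007 ≈ 10.1%, i.e. 10.1 centimorgans.

10.1 centimorgans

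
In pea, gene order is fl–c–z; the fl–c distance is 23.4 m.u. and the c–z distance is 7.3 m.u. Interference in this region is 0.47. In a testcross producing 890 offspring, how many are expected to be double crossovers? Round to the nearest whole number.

Map distances give recombination frequencies of 0.234 and 0.073 for the two intervals.
With interference 0.47 (so coincidence = 0.53), expected double-crossover frequency = 0.234 × 0.073 × 0.53 = 0.00905.
Expected number = 0.00905 × 890 = 8.06 ≈ 8.

8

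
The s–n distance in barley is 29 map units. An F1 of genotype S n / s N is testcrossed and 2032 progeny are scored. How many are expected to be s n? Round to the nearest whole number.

A map distance of 29 map units corresponds to a recombination frequency of 0.290.
The F1 is S n / s N, so s n is a recombinant gamete class with expected frequency r/2 = 0.290/2 = 0.1450.
Expected number = 0.1450 × 2032 = 294.64 ≈ 295.

295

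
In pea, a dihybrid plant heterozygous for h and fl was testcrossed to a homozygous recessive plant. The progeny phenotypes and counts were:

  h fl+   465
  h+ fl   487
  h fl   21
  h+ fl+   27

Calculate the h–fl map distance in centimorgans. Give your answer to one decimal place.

The two most frequent classes, h+ fl (487) and h fl+ (465), are the parental types, so the F1 was h+ fl / h fl+.
The recombinant classes are h+ fl+ and h fl: 27 + 21 = 48.
Recombination frequency = 48/1000 = 0.0480 ≈ 4.8%, i.e. 4.8 centimorgans.

4.8 centimorgans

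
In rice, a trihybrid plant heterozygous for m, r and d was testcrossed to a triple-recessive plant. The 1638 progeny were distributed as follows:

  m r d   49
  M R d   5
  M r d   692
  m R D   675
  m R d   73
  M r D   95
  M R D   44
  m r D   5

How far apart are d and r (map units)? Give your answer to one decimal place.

10.9 map units

The two most frequent reciprocal classes, M r d and m R D, are the parental types, so the F1 was M r d / m R D.
The two rarest classes, M R d and m r D, are the double crossovers. Comparing them with the parentals, only the r allele has switched, so r is the middle locus and the order is d – r – m.
Crossovers in the d–r interval produce the single-crossover classes M r D and m R d (95 + 73 = 168) plus the double crossovers (10).
RF(d–r) = (168 + 10) / 1638 = 178/1638 = 0.1087 → 10.9 map units.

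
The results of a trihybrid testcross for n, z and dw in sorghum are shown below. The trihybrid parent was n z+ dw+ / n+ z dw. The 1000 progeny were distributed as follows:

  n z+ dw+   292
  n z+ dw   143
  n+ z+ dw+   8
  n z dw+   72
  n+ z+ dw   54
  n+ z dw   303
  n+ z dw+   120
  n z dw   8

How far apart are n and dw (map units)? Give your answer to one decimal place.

The two rarest classes, n+ z+ dw+ and n z dw, are the double crossovers. Comparing them with the parentals, only the n allele has switched, so n is the middle locus and the order is dw – n – z.
Crossovers in the dw–n interval produce the single-crossover classes n z+ dw and n+ z dw+ (143 + 120 = 263) plus the double crossovers (16).
RF(dw–n) = (263 + 16) / 1000 = 279/1000 = 0.2790 → 27.9 map units.

27.9 map units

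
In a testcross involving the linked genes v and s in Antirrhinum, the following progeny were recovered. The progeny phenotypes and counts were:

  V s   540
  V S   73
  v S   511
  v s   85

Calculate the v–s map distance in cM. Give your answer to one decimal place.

13.1 cM

The two most frequent classes, V s (540) and v S (511), are the parental types, so the F1 was V s / v S.
The recombinant classes are V S and v s: 73 + 85 = 158.
Recombination frequency = 158/1209 = 0.1307 ≈ 13.1%, i.e. 13.1 cM.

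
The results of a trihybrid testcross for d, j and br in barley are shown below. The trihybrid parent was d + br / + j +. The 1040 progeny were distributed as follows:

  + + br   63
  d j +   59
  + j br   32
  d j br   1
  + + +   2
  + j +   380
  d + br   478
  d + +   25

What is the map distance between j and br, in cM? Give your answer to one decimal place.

5.8 cM

The two rarest classes, d j br and + + +, are the double crossovers. Comparing them with the parentals, only the j allele has switched, so j is the middle locus and the order is d – j – br.
Crossovers in the j–br interval produce the single-crossover classes d + + and + j br (25 + 32 = 57) plus the double crossovers (3).
RF(j–br) = (57 + 3) / 1040 = 60/1040 = 0.0577 → 5.8 cM.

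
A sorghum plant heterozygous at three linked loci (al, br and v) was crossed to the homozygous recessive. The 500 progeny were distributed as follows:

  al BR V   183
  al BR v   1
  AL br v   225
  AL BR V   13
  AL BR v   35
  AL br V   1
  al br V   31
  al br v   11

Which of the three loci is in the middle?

The two most frequent reciprocal classes, al BR V and AL br v, are the parental types, so the F1 was al BR V / AL br v.
The two rarest classes, al BR v and AL br V, are the double crossovers. Comparing them with the parentals, only the v allele has switched, so v is the middle locus and the order is al – v – br.

v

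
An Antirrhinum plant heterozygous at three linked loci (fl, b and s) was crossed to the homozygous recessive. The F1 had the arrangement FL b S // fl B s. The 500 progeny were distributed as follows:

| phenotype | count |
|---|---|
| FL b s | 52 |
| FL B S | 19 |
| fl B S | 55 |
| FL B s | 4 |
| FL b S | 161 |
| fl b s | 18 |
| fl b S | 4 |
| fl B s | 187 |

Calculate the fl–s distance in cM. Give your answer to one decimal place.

The two rarest classes, fl b S and FL B s, are the double crossovers. Comparing them with the parentals, only the fl allele has switched, so fl is the middle locus and the order is s – fl – b.
Crossovers in the s–fl interval produce the single-crossover classes FL b s and fl B S (52 + 55 = 107) plus the double crossovers (8).
RF(s–fl) = (107 + 8) / 500 = 115/500 = 0.2300 → 23.0 cM.

23.0 cM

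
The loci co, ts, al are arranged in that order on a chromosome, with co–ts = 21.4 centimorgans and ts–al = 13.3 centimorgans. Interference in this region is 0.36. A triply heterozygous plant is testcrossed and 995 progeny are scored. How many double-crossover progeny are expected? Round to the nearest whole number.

18

Map distances give recombination frequencies of 0.214 and 0.133 for the two intervals.
With interference 0.36 (so coincidence = 0.64), expected double-crossover frequency = 0.214 × 0.133 × 0.64 = 0.01822.
Expected number = 0.01822 × 995 = 18.12 ≈ 18.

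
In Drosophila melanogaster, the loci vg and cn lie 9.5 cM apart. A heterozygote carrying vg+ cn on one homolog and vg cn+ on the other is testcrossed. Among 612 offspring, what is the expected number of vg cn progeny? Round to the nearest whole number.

29

A map distance of 9.5 cM corresponds to a recombination frequency of 0.095.
The F1 is vg+ cn / vg cn+, so vg cn is a recombinant gamete class with expected frequency r/2 = 0.095/2 = 0.0475.
Expected number = 0.0475 × 612 = 29.07 ≈ 29.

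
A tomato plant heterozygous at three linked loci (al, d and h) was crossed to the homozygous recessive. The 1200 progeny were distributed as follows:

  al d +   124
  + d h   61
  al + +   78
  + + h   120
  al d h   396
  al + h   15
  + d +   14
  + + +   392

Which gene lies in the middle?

The two most frequent reciprocal classes, al d h and + + +, are the parental types, so the F1 was al d h / + + +.
The two rarest classes, al + h and + d +, are the double crossovers. Comparing them with the parentals, only the d allele has switched, so d is the middle locus and the order is h – d – al.

d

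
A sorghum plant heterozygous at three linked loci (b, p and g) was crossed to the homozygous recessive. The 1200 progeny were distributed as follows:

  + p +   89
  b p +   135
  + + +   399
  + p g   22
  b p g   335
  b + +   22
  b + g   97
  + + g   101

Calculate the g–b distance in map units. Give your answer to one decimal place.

23.3 map units

The two most frequent reciprocal classes, b p g and + + +, are the parental types, so the F1 was b p g / + + +.
The two rarest classes, + p g and b + +, are the double crossovers. Comparing them with the parentals, only the b allele has switched, so b is the middle locus and the order is g – b – p.
Crossovers in the g–b interval produce the single-crossover classes b p + and + + g (135 + 101 = 236) plus the double crossovers (44).
RF(g–b) = (236 + 44) / 1200 = 280/1200 = 0.2333 → 23.3 map units.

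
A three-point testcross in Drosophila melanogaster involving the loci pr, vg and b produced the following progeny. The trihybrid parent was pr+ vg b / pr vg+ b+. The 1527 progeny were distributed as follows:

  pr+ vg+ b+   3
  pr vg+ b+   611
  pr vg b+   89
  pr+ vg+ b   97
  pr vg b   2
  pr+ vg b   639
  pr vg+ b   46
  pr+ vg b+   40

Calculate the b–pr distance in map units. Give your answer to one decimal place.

6.0 map units

The two rarest classes, pr vg b and pr+ vg+ b+, are the double crossovers. Comparing them with the parentals, only the pr allele has switched, so pr is the middle locus and the order is vg – pr – b.
Crossovers in the pr–b interval produce the single-crossover classes pr+ vg b+ and pr vg+ b (40 + 46 = 86) plus the double crossovers (5).
RF(pr–b) = (86 + 5) / 1527 = 91/1527 = 0.0596 → 6.0 map units.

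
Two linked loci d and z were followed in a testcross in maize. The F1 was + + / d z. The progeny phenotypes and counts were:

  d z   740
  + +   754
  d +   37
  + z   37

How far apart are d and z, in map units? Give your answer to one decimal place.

4.7 map units

The recombinant classes are + z and d +: 37 + 37 = 74.
Recombination frequency = 74/1568 = 0.0472 ≈ 4.7%, i.e. 4.7 map units.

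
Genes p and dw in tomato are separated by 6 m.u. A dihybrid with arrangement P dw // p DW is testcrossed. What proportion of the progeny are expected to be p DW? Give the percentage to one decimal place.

47.0%

A map distance of 6 m.u. corresponds to a recombination frequency of 0.060.
The F1 is P dw / p DW, so p DW is a parental gamete class with expected frequency (1 − r)/2 = 0.940/2 = 0.4700.
That is 0.4700 = 47.0% of the progeny.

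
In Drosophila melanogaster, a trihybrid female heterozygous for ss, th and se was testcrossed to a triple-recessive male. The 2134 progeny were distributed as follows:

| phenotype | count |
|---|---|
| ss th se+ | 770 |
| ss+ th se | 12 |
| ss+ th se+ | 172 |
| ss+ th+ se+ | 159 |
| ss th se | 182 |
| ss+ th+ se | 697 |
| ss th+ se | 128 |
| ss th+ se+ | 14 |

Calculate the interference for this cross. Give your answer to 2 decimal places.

0.54

The two most frequent reciprocal classes, ss th se+ and ss+ th+ se, are the parental types, so the F1 was ss th se+ / ss+ th+ se.
The two rarest classes, ss th+ se+ and ss+ th se, are the double crossovers. Comparing them with the parentals, only the th allele has switched, so th is the middle locus and the order is se – th – ss.
se–th: (341 + 26)/2134 = 0.1720; th–ss: (300 + 26)/2134 = 0.1528.
Expected DCO frequency = 0.1720 × 0.1528 ≈ 0.02628; observed = 26/2134 ≈ 0.01218.
Coefficient of coincidence = 0.01218/0.02628 ≈ 0.46; interference = 1 − 0.46 = 0.54.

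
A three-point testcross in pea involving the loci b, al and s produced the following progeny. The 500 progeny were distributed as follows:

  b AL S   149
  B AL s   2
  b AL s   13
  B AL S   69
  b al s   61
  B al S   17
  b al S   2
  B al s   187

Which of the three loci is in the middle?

al

The two most frequent reciprocal classes, B al s and b AL S, are the parental types, so the F1 was B al s / b AL S.
The two rarest classes, B AL s and b al S, are the double crossovers. Comparing them with the parentals, only the al allele has switched, so al is the middle locus and the order is b – al – s.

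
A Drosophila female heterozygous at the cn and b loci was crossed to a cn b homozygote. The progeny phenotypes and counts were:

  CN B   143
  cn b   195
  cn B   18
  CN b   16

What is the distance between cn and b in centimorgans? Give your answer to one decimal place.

9.1 centimorgans

The two most frequent classes, CN B (143) and cn b (195), are the parental types, so the F1 was CN B / cn b.
The recombinant classes are CN b and cn B: 16 + 18 = 34.
Recombination frequency = 34/372 = 0.0914 ≈ 9.1%, i.e. 9.1 centimorgans.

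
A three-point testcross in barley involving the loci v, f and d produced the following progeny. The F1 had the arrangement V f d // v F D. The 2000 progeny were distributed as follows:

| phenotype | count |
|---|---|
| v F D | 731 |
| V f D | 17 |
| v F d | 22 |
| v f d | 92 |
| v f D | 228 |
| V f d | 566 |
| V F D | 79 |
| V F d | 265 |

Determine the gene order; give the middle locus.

d

The two rarest classes, V f D and v F d, are the double crossovers. Comparing them with the parentals, only the d allele has switched, so d is the middle locus and the order is f – d – v.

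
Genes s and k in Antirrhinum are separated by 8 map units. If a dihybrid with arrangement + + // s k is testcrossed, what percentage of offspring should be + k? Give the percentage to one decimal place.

A map distance of 8 map units corresponds to a recombination frequency of 0.080.
The F1 is + + / s k, so + k is a recombinant gamete class with expected frequency r/2 = 0.080/2 = 0.0400.
That is 0.0400 = 4.0% of the progeny.

4.0%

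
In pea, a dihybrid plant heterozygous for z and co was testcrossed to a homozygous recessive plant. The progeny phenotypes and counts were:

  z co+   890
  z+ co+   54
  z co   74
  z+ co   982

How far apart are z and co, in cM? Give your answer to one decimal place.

6.4 cM

The two most frequent classes, z+ co (982) and z co+ (890), are the parental types, so the F1 was z+ co / z co+.
The recombinant classes are z+ co+ and z co: 54 + 74 = 128.
Recombination frequency = 128/2000 = 0.0640 ≈ 6.4%, i.e. 6.4 cM.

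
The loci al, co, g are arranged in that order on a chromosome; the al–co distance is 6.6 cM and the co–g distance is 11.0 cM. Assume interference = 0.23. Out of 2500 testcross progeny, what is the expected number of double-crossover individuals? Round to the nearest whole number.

Map distances give recombination frequencies of 0.066 and 0.110 for the two intervals.
With interference 0.23 (so coincidence = 0.77), expected double-crossover frequency = 0.066 × 0.110 × 0.77 = 0.00559.
Expected number = 0.00559 × 2500 = 13.98 ≈ 14.

14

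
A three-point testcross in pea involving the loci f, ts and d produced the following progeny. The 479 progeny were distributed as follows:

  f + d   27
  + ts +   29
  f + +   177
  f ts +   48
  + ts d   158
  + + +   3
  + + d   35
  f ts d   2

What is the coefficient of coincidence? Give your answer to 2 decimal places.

The two most frequent reciprocal classes, + ts d and f + +, are the parental types, so the F1 was + ts d / f + +.
The two rarest classes, f ts d and + + +, are the double crossovers. Comparing them with the parentals, only the f allele has switched, so f is the middle locus and the order is ts – f – d.
ts–f: (83 + 5)/479 = 0.1837; f–d: (56 + 5)/479 = 0.1273.
Expected DCO frequency = 0.1837 × 0.1273 ≈ 0.02339; observed = 5/479 ≈ 0.01044.
Coefficient of coincidence = 0.01044/0.02339 ≈ 0.45.

0.45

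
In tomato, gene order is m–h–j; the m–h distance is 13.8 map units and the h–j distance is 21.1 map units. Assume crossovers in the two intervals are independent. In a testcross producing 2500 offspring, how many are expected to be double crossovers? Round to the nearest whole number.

73

Map distances give recombination frequencies of 0.138 and 0.211 for the two intervals.
With no interference, expected double-crossover frequency = 0.138 × 0.211 = 0.02912.
Expected number = 0.02912 × 2500 = 72.80 ≈ 73.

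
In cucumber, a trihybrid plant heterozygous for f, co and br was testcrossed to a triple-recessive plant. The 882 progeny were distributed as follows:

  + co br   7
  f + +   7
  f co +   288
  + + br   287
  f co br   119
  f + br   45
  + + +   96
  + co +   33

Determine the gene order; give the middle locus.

The two most frequent reciprocal classes, f co + and + + br, are the parental types, so the F1 was f co + / + + br.
The two rarest classes, f + + and + co br, are the double crossovers. Comparing them with the parentals, only the co allele has switched, so co is the middle locus and the order is br – co – f.

co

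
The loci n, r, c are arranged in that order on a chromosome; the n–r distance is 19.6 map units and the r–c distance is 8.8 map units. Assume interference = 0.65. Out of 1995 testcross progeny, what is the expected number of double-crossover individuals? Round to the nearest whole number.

Map distances give recombination frequencies of 0.196 and 0.088 for the two intervals.
With interference 0.65 (so coincidence = 0.35), expected double-crossover frequency = 0.196 × 0.088 × 0.35 = 0.00604.
Expected number = 0.00604 × 1995 = 12.04 ≈ 12.

12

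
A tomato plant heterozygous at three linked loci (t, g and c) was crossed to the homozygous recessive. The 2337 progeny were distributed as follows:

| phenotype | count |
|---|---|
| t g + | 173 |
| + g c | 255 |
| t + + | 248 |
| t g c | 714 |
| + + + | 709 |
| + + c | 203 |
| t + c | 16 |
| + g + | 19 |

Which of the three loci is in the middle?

g

The two most frequent reciprocal classes, t g c and + + +, are the parental types, so the F1 was t g c / + + +.
The two rarest classes, t + c and + g +, are the double crossovers. Comparing them with the parentals, only the g allele has switched, so g is the middle locus and the order is t – g – c.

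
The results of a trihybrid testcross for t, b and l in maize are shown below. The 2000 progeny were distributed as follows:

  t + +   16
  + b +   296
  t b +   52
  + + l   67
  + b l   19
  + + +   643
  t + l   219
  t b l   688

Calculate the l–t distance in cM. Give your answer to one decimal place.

The two most frequent reciprocal classes, t b l and + + +, are the parental types, so the F1 was t b l / + + +.
The two rarest classes, + b l and t + +, are the double crossovers. Comparing them with the parentals, only the t allele has switched, so t is the middle locus and the order is b – t – l.
Crossovers in the t–l interval produce the single-crossover classes t b + and + + l (52 + 67 = 119) plus the double crossovers (35).
RF(t–l) = (119 + 35) / 2000 = 154/2000 = 0.0770 → 7.7 cM.

7.7 cM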